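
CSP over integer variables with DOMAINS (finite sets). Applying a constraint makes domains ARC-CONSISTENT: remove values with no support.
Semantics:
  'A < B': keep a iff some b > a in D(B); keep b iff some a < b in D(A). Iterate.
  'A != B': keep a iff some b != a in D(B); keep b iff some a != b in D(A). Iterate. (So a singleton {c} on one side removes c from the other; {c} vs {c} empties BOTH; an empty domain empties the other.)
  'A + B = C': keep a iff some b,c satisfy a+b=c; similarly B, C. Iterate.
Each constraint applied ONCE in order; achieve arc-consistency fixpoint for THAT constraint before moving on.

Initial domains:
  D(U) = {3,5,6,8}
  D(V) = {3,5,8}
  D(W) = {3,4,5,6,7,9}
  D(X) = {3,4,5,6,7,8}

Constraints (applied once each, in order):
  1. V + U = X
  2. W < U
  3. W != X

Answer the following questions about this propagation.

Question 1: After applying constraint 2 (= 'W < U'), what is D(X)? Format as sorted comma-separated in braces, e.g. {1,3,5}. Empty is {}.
Constraint 1 (V + U = X) on D(V)={3,5,8} D(U)={3,5,6,8} D(X)={3,4,5,6,7,8}: V {3,5,8}->{3,5}; U {3,5,6,8}->{3,5}; X {3,4,5,6,7,8}->{6,8}
Constraint 2 (W < U) on D(W)={3,4,5,6,7,9} D(U)={3,5}: W {3,4,5,6,7,9}->{3,4}; U {3,5}->{5}
So after constraint 2: D(X) = {6,8}

Answer: {6,8}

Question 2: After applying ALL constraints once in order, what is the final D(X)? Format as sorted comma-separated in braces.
Answer: {6,8}

Derivation:
Constraint 1 (V + U = X) on D(V)={3,5,8} D(U)={3,5,6,8} D(X)={3,4,5,6,7,8}: V {3,5,8}->{3,5}; U {3,5,6,8}->{3,5}; X {3,4,5,6,7,8}->{6,8}
Constraint 2 (W < U) on D(W)={3,4,5,6,7,9} D(U)={3,5}: W {3,4,5,6,7,9}->{3,4}; U {3,5}->{5}
Constraint 3 (W != X) on D(W)={3,4} D(X)={6,8}: no change
So after all 3 constraints: D(X) = {6,8}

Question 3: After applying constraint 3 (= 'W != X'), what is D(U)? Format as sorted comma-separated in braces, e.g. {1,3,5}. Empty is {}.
Answer: {5}

Derivation:
Constraint 1 (V + U = X) on D(V)={3,5,8} D(U)={3,5,6,8} D(X)={3,4,5,6,7,8}: V {3,5,8}->{3,5}; U {3,5,6,8}->{3,5}; X {3,4,5,6,7,8}->{6,8}
Constraint 2 (W < U) on D(W)={3,4,5,6,7,9} D(U)={3,5}: W {3,4,5,6,7,9}->{3,4}; U {3,5}->{5}
Constraint 3 (W != X) on D(W)={3,4} D(X)={6,8}: no change
So after constraint 3: D(U) = {5}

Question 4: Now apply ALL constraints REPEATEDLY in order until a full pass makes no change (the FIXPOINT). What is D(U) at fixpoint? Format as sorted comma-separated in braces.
Answer: {5}

Derivation:
pass 0 (initial): D(U)={3,5,6,8}
pass 1: U {3,5,6,8}->{5}; V {3,5,8}->{3,5}; W {3,4,5,6,7,9}->{3,4}; X {3,4,5,6,7,8}->{6,8}
pass 2: V {3,5}->{3}; X {6,8}->{8}
pass 3: no change
Fixpoint after 3 passes: D(U) = {5}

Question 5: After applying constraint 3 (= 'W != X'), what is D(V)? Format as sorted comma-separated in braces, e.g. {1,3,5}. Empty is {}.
Answer: {3,5}

Derivation:
Constraint 1 (V + U = X) on D(V)={3,5,8} D(U)={3,5,6,8} D(X)={3,4,5,6,7,8}: V {3,5,8}->{3,5}; U {3,5,6,8}->{3,5}; X {3,4,5,6,7,8}->{6,8}
Constraint 2 (W < U) on D(W)={3,4,5,6,7,9} D(U)={3,5}: W {3,4,5,6,7,9}->{3,4}; U {3,5}->{5}
Constraint 3 (W != X) on D(W)={3,4} D(X)={6,8}: no change
So after constraint 3: D(V) = {3,5}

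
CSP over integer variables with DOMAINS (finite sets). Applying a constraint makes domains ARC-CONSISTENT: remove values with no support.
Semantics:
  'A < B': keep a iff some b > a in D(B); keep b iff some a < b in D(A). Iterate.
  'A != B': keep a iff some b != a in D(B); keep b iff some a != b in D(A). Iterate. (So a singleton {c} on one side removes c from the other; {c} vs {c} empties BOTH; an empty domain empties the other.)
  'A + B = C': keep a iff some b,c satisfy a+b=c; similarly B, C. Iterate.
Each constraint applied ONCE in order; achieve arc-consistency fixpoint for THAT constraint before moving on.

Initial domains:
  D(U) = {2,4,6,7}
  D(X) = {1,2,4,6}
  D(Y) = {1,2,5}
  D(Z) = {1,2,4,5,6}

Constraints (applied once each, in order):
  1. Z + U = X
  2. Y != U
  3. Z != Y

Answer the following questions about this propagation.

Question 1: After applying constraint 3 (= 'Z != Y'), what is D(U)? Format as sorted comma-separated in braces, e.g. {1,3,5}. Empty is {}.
Constraint 1 (Z + U = X) on D(Z)={1,2,4,5,6} D(U)={2,4,6,7} D(X)={1,2,4,6}: Z {1,2,4,5,6}->{2,4}; U {2,4,6,7}->{2,4}; X {1,2,4,6}->{4,6}
Constraint 2 (Y != U) on D(Y)={1,2,5} D(U)={2,4}: no change
Constraint 3 (Z != Y) on D(Z)={2,4} D(Y)={1,2,5}: no change
So after constraint 3: D(U) = {2,4}

Answer: {2,4}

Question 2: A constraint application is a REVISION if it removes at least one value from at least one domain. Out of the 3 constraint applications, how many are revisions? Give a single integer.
Constraint 1 (Z + U = X) on D(Z)={1,2,4,5,6} D(U)={2,4,6,7} D(X)={1,2,4,6}: Z {1,2,4,5,6}->{2,4}; U {2,4,6,7}->{2,4}; X {1,2,4,6}->{4,6} => REVISION
Constraint 2 (Y != U) on D(Y)={1,2,5} D(U)={2,4}: no change => not a revision
Constraint 3 (Z != Y) on D(Z)={2,4} D(Y)={1,2,5}: no change => not a revision
Total revisions = 1

Answer: 1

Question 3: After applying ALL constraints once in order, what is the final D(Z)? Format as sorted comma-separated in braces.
Constraint 1 (Z + U = X) on D(Z)={1,2,4,5,6} D(U)={2,4,6,7} D(X)={1,2,4,6}: Z {1,2,4,5,6}->{2,4}; U {2,4,6,7}->{2,4}; X {1,2,4,6}->{4,6}
Constraint 2 (Y != U) on D(Y)={1,2,5} D(U)={2,4}: no change
Constraint 3 (Z != Y) on D(Z)={2,4} D(Y)={1,2,5}: no change
So after all 3 constraints: D(Z) = {2,4}

Answer: {2,4}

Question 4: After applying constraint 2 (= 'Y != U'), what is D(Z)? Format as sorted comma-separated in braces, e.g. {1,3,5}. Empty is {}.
Answer: {2,4}

Derivation:
Constraint 1 (Z + U = X) on D(Z)={1,2,4,5,6} D(U)={2,4,6,7} D(X)={1,2,4,6}: Z {1,2,4,5,6}->{2,4}; U {2,4,6,7}->{2,4}; X {1,2,4,6}->{4,6}
Constraint 2 (Y != U) on D(Y)={1,2,5} D(U)={2,4}: no change
So after constraint 2: D(Z) = {2,4}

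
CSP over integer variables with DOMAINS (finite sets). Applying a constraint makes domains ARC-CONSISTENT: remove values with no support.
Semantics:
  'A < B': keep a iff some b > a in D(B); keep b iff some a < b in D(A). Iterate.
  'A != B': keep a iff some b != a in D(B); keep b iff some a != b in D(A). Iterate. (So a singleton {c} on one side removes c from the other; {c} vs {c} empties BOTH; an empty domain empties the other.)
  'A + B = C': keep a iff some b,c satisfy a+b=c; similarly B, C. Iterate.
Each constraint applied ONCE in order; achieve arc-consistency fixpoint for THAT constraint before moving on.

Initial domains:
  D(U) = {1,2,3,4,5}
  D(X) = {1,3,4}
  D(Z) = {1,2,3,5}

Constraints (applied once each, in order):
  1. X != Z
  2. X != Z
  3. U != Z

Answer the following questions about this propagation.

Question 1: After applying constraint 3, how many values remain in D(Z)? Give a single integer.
Answer: 4

Derivation:
Constraint 1 (X != Z) on D(X)={1,3,4} D(Z)={1,2,3,5}: no change
Constraint 2 (X != Z) on D(X)={1,3,4} D(Z)={1,2,3,5}: no change
Constraint 3 (U != Z) on D(U)={1,2,3,4,5} D(Z)={1,2,3,5}: no change
So after constraint 3: D(Z)={1,2,3,5}, size = 4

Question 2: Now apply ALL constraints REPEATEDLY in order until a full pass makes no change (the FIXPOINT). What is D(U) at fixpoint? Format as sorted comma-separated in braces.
Answer: {1,2,3,4,5}

Derivation:
pass 0 (initial): D(U)={1,2,3,4,5}
pass 1: no change
Fixpoint after 1 passes: D(U) = {1,2,3,4,5}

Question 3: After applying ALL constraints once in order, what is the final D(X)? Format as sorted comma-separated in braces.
Constraint 1 (X != Z) on D(X)={1,3,4} D(Z)={1,2,3,5}: no change
Constraint 2 (X != Z) on D(X)={1,3,4} D(Z)={1,2,3,5}: no change
Constraint 3 (U != Z) on D(U)={1,2,3,4,5} D(Z)={1,2,3,5}: no change
So after all 3 constraints: D(X) = {1,3,4}

Answer: {1,3,4}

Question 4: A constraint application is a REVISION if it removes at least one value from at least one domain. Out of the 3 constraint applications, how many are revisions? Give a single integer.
Constraint 1 (X != Z) on D(X)={1,3,4} D(Z)={1,2,3,5}: no change => not a revision
Constraint 2 (X != Z) on D(X)={1,3,4} D(Z)={1,2,3,5}: no change => not a revision
Constraint 3 (U != Z) on D(U)={1,2,3,4,5} D(Z)={1,2,3,5}: no change => not a revision
Total revisions = 0

Answer: 0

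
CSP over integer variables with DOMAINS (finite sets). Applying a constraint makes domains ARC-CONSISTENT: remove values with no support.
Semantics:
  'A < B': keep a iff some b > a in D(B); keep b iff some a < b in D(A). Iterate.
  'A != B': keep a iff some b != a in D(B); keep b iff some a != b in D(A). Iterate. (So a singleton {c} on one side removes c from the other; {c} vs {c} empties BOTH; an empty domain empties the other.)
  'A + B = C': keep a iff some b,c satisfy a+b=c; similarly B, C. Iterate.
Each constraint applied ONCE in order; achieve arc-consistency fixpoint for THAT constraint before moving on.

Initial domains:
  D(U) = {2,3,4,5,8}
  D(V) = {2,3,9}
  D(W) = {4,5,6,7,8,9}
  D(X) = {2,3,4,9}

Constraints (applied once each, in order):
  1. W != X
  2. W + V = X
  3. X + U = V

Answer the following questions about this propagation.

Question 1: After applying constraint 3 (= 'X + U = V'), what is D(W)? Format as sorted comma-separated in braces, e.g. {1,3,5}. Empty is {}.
Constraint 1 (W != X) on D(W)={4,5,6,7,8,9} D(X)={2,3,4,9}: no change
Constraint 2 (W + V = X) on D(W)={4,5,6,7,8,9} D(V)={2,3,9} D(X)={2,3,4,9}: W {4,5,6,7,8,9}->{6,7}; V {2,3,9}->{2,3}; X {2,3,4,9}->{9}
Constraint 3 (X + U = V) on D(X)={9} D(U)={2,3,4,5,8} D(V)={2,3}: X {9}->{}; U {2,3,4,5,8}->{}; V {2,3}->{}
So after constraint 3: D(W) = {6,7}

Answer: {6,7}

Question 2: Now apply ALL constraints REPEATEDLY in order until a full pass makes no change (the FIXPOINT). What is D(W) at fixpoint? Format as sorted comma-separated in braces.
Answer: {}

Derivation:
pass 0 (initial): D(W)={4,5,6,7,8,9}
pass 1: U {2,3,4,5,8}->{}; V {2,3,9}->{}; W {4,5,6,7,8,9}->{6,7}; X {2,3,4,9}->{}
pass 2: W {6,7}->{}
pass 3: no change
Fixpoint after 3 passes: D(W) = {}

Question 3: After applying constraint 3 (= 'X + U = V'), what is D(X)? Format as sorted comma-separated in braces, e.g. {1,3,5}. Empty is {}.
Answer: {}

Derivation:
Constraint 1 (W != X) on D(W)={4,5,6,7,8,9} D(X)={2,3,4,9}: no change
Constraint 2 (W + V = X) on D(W)={4,5,6,7,8,9} D(V)={2,3,9} D(X)={2,3,4,9}: W {4,5,6,7,8,9}->{6,7}; V {2,3,9}->{2,3}; X {2,3,4,9}->{9}
Constraint 3 (X + U = V) on D(X)={9} D(U)={2,3,4,5,8} D(V)={2,3}: X {9}->{}; U {2,3,4,5,8}->{}; V {2,3}->{}
So after constraint 3: D(X) = {}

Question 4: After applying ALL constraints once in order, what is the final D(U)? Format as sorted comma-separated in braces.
Answer: {}

Derivation:
Constraint 1 (W != X) on D(W)={4,5,6,7,8,9} D(X)={2,3,4,9}: no change
Constraint 2 (W + V = X) on D(W)={4,5,6,7,8,9} D(V)={2,3,9} D(X)={2,3,4,9}: W {4,5,6,7,8,9}->{6,7}; V {2,3,9}->{2,3}; X {2,3,4,9}->{9}
Constraint 3 (X + U = V) on D(X)={9} D(U)={2,3,4,5,8} D(V)={2,3}: X {9}->{}; U {2,3,4,5,8}->{}; V {2,3}->{}
So after all 3 constraints: D(U) = {}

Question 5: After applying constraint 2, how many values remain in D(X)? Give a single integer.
Constraint 1 (W != X) on D(W)={4,5,6,7,8,9} D(X)={2,3,4,9}: no change
Constraint 2 (W + V = X) on D(W)={4,5,6,7,8,9} D(V)={2,3,9} D(X)={2,3,4,9}: W {4,5,6,7,8,9}->{6,7}; V {2,3,9}->{2,3}; X {2,3,4,9}->{9}
So after constraint 2: D(X)={9}, size = 1

Answer: 1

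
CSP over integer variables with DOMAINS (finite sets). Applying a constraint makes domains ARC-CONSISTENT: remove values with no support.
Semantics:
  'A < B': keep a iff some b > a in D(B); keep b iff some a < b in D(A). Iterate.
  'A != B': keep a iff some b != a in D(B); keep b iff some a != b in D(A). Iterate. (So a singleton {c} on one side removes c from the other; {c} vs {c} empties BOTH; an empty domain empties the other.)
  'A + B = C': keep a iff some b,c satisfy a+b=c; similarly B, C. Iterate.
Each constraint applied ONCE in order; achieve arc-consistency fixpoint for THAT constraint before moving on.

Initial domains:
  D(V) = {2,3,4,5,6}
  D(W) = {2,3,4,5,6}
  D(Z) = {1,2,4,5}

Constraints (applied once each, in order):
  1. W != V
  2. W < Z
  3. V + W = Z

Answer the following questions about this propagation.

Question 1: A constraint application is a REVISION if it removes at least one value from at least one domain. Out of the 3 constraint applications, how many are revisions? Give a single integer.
Constraint 1 (W != V) on D(W)={2,3,4,5,6} D(V)={2,3,4,5,6}: no change => not a revision
Constraint 2 (W < Z) on D(W)={2,3,4,5,6} D(Z)={1,2,4,5}: W {2,3,4,5,6}->{2,3,4}; Z {1,2,4,5}->{4,5} => REVISION
Constraint 3 (V + W = Z) on D(V)={2,3,4,5,6} D(W)={2,3,4} D(Z)={4,5}: V {2,3,4,5,6}->{2,3}; W {2,3,4}->{2,3} => REVISION
Total revisions = 2

Answer: 2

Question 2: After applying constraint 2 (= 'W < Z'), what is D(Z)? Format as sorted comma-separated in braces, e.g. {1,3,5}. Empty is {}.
Constraint 1 (W != V) on D(W)={2,3,4,5,6} D(V)={2,3,4,5,6}: no change
Constraint 2 (W < Z) on D(W)={2,3,4,5,6} D(Z)={1,2,4,5}: W {2,3,4,5,6}->{2,3,4}; Z {1,2,4,5}->{4,5}
So after constraint 2: D(Z) = {4,5}

Answer: {4,5}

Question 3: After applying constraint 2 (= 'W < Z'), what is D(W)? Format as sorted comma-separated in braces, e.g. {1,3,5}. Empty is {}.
Constraint 1 (W != V) on D(W)={2,3,4,5,6} D(V)={2,3,4,5,6}: no change
Constraint 2 (W < Z) on D(W)={2,3,4,5,6} D(Z)={1,2,4,5}: W {2,3,4,5,6}->{2,3,4}; Z {1,2,4,5}->{4,5}
So after constraint 2: D(W) = {2,3,4}

Answer: {2,3,4}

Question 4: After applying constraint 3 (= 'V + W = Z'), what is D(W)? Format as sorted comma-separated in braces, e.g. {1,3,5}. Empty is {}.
Constraint 1 (W != V) on D(W)={2,3,4,5,6} D(V)={2,3,4,5,6}: no change
Constraint 2 (W < Z) on D(W)={2,3,4,5,6} D(Z)={1,2,4,5}: W {2,3,4,5,6}->{2,3,4}; Z {1,2,4,5}->{4,5}
Constraint 3 (V + W = Z) on D(V)={2,3,4,5,6} D(W)={2,3,4} D(Z)={4,5}: V {2,3,4,5,6}->{2,3}; W {2,3,4}->{2,3}
So after constraint 3: D(W) = {2,3}

Answer: {2,3}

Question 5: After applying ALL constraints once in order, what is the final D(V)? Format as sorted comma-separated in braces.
Answer: {2,3}

Derivation:
Constraint 1 (W != V) on D(W)={2,3,4,5,6} D(V)={2,3,4,5,6}: no change
Constraint 2 (W < Z) on D(W)={2,3,4,5,6} D(Z)={1,2,4,5}: W {2,3,4,5,6}->{2,3,4}; Z {1,2,4,5}->{4,5}
Constraint 3 (V + W = Z) on D(V)={2,3,4,5,6} D(W)={2,3,4} D(Z)={4,5}: V {2,3,4,5,6}->{2,3}; W {2,3,4}->{2,3}
So after all 3 constraints: D(V) = {2,3}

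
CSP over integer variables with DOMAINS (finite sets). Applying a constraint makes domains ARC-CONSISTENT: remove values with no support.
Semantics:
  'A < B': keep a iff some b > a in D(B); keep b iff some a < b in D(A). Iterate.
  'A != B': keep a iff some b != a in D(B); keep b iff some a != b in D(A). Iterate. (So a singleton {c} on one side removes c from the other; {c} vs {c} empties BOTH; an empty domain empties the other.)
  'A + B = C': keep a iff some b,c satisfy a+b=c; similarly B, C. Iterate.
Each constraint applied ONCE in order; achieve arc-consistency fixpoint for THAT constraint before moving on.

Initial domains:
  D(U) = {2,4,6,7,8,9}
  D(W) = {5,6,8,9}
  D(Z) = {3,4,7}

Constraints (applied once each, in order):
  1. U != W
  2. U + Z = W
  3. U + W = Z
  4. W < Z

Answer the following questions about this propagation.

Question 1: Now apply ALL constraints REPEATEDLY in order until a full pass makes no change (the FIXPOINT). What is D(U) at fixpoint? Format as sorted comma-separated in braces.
pass 0 (initial): D(U)={2,4,6,7,8,9}
pass 1: U {2,4,6,7,8,9}->{2}; W {5,6,8,9}->{5}; Z {3,4,7}->{7}
pass 2: U {2}->{}; W {5}->{}; Z {7}->{}
pass 3: no change
Fixpoint after 3 passes: D(U) = {}

Answer: {}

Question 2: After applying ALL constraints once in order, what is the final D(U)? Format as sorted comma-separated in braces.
Constraint 1 (U != W) on D(U)={2,4,6,7,8,9} D(W)={5,6,8,9}: no change
Constraint 2 (U + Z = W) on D(U)={2,4,6,7,8,9} D(Z)={3,4,7} D(W)={5,6,8,9}: U {2,4,6,7,8,9}->{2,4,6}
Constraint 3 (U + W = Z) on D(U)={2,4,6} D(W)={5,6,8,9} D(Z)={3,4,7}: U {2,4,6}->{2}; W {5,6,8,9}->{5}; Z {3,4,7}->{7}
Constraint 4 (W < Z) on D(W)={5} D(Z)={7}: no change
So after all 4 constraints: D(U) = {2}

Answer: {2}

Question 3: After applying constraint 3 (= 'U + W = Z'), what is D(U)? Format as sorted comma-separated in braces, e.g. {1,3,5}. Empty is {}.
Answer: {2}

Derivation:
Constraint 1 (U != W) on D(U)={2,4,6,7,8,9} D(W)={5,6,8,9}: no change
Constraint 2 (U + Z = W) on D(U)={2,4,6,7,8,9} D(Z)={3,4,7} D(W)={5,6,8,9}: U {2,4,6,7,8,9}->{2,4,6}
Constraint 3 (U + W = Z) on D(U)={2,4,6} D(W)={5,6,8,9} D(Z)={3,4,7}: U {2,4,6}->{2}; W {5,6,8,9}->{5}; Z {3,4,7}->{7}
So after constraint 3: D(U) = {2}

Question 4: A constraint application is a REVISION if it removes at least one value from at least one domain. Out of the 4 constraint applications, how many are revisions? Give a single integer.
Constraint 1 (U != W) on D(U)={2,4,6,7,8,9} D(W)={5,6,8,9}: no change => not a revision
Constraint 2 (U + Z = W) on D(U)={2,4,6,7,8,9} D(Z)={3,4,7} D(W)={5,6,8,9}: U {2,4,6,7,8,9}->{2,4,6} => REVISION
Constraint 3 (U + W = Z) on D(U)={2,4,6} D(W)={5,6,8,9} D(Z)={3,4,7}: U {2,4,6}->{2}; W {5,6,8,9}->{5}; Z {3,4,7}->{7} => REVISION
Constraint 4 (W < Z) on D(W)={5} D(Z)={7}: no change => not a revision
Total revisions = 2

Answer: 2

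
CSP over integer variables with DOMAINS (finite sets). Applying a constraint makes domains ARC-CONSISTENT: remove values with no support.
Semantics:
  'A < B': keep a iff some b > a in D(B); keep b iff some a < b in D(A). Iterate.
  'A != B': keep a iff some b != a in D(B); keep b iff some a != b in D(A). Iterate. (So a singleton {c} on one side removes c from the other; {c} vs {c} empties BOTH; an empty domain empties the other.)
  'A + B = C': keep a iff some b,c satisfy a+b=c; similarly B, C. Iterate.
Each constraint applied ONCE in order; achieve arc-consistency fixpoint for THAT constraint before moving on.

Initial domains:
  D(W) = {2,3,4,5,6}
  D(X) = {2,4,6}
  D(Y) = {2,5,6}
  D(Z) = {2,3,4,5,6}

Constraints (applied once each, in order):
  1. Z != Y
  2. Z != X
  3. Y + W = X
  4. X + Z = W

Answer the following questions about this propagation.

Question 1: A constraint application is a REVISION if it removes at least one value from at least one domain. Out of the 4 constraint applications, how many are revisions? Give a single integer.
Answer: 2

Derivation:
Constraint 1 (Z != Y) on D(Z)={2,3,4,5,6} D(Y)={2,5,6}: no change => not a revision
Constraint 2 (Z != X) on D(Z)={2,3,4,5,6} D(X)={2,4,6}: no change => not a revision
Constraint 3 (Y + W = X) on D(Y)={2,5,6} D(W)={2,3,4,5,6} D(X)={2,4,6}: Y {2,5,6}->{2}; W {2,3,4,5,6}->{2,4}; X {2,4,6}->{4,6} => REVISION
Constraint 4 (X + Z = W) on D(X)={4,6} D(Z)={2,3,4,5,6} D(W)={2,4}: X {4,6}->{}; Z {2,3,4,5,6}->{}; W {2,4}->{} => REVISION
Total revisions = 2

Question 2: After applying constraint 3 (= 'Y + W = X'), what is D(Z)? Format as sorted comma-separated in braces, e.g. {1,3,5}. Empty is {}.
Answer: {2,3,4,5,6}

Derivation:
Constraint 1 (Z != Y) on D(Z)={2,3,4,5,6} D(Y)={2,5,6}: no change
Constraint 2 (Z != X) on D(Z)={2,3,4,5,6} D(X)={2,4,6}: no change
Constraint 3 (Y + W = X) on D(Y)={2,5,6} D(W)={2,3,4,5,6} D(X)={2,4,6}: Y {2,5,6}->{2}; W {2,3,4,5,6}->{2,4}; X {2,4,6}->{4,6}
So after constraint 3: D(Z) = {2,3,4,5,6}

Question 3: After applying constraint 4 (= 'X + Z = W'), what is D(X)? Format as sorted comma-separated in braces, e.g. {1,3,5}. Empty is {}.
Answer: {}

Derivation:
Constraint 1 (Z != Y) on D(Z)={2,3,4,5,6} D(Y)={2,5,6}: no change
Constraint 2 (Z != X) on D(Z)={2,3,4,5,6} D(X)={2,4,6}: no change
Constraint 3 (Y + W = X) on D(Y)={2,5,6} D(W)={2,3,4,5,6} D(X)={2,4,6}: Y {2,5,6}->{2}; W {2,3,4,5,6}->{2,4}; X {2,4,6}->{4,6}
Constraint 4 (X + Z = W) on D(X)={4,6} D(Z)={2,3,4,5,6} D(W)={2,4}: X {4,6}->{}; Z {2,3,4,5,6}->{}; W {2,4}->{}
So after constraint 4: D(X) = {}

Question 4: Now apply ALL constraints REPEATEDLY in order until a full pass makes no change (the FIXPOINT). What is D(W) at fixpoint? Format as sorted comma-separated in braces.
pass 0 (initial): D(W)={2,3,4,5,6}
pass 1: W {2,3,4,5,6}->{}; X {2,4,6}->{}; Y {2,5,6}->{2}; Z {2,3,4,5,6}->{}
pass 2: Y {2}->{}
pass 3: no change
Fixpoint after 3 passes: D(W) = {}

Answer: {}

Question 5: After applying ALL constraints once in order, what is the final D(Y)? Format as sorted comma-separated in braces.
Constraint 1 (Z != Y) on D(Z)={2,3,4,5,6} D(Y)={2,5,6}: no change
Constraint 2 (Z != X) on D(Z)={2,3,4,5,6} D(X)={2,4,6}: no change
Constraint 3 (Y + W = X) on D(Y)={2,5,6} D(W)={2,3,4,5,6} D(X)={2,4,6}: Y {2,5,6}->{2}; W {2,3,4,5,6}->{2,4}; X {2,4,6}->{4,6}
Constraint 4 (X + Z = W) on D(X)={4,6} D(Z)={2,3,4,5,6} D(W)={2,4}: X {4,6}->{}; Z {2,3,4,5,6}->{}; W {2,4}->{}
So after all 4 constraints: D(Y) = {2}

Answer: {2}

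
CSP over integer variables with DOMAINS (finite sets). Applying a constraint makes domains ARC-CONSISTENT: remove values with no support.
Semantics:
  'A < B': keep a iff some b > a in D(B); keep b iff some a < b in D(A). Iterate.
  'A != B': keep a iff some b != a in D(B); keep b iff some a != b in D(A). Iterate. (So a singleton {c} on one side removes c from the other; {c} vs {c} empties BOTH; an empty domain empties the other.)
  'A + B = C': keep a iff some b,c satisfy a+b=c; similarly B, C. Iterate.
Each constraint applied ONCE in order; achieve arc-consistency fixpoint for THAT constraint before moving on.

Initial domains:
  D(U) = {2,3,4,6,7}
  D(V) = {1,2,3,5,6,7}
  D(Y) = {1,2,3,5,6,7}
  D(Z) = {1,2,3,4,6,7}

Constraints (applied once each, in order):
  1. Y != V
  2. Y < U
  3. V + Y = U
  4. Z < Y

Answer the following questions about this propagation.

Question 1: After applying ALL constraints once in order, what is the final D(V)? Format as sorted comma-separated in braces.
Constraint 1 (Y != V) on D(Y)={1,2,3,5,6,7} D(V)={1,2,3,5,6,7}: no change
Constraint 2 (Y < U) on D(Y)={1,2,3,5,6,7} D(U)={2,3,4,6,7}: Y {1,2,3,5,6,7}->{1,2,3,5,6}
Constraint 3 (V + Y = U) on D(V)={1,2,3,5,6,7} D(Y)={1,2,3,5,6} D(U)={2,3,4,6,7}: V {1,2,3,5,6,7}->{1,2,3,5,6}
Constraint 4 (Z < Y) on D(Z)={1,2,3,4,6,7} D(Y)={1,2,3,5,6}: Z {1,2,3,4,6,7}->{1,2,3,4}; Y {1,2,3,5,6}->{2,3,5,6}
So after all 4 constraints: D(V) = {1,2,3,5,6}

Answer: {1,2,3,5,6}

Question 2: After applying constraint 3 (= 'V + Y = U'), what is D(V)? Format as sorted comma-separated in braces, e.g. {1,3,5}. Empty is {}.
Answer: {1,2,3,5,6}

Derivation:
Constraint 1 (Y != V) on D(Y)={1,2,3,5,6,7} D(V)={1,2,3,5,6,7}: no change
Constraint 2 (Y < U) on D(Y)={1,2,3,5,6,7} D(U)={2,3,4,6,7}: Y {1,2,3,5,6,7}->{1,2,3,5,6}
Constraint 3 (V + Y = U) on D(V)={1,2,3,5,6,7} D(Y)={1,2,3,5,6} D(U)={2,3,4,6,7}: V {1,2,3,5,6,7}->{1,2,3,5,6}
So after constraint 3: D(V) = {1,2,3,5,6}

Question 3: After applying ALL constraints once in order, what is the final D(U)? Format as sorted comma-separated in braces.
Constraint 1 (Y != V) on D(Y)={1,2,3,5,6,7} D(V)={1,2,3,5,6,7}: no change
Constraint 2 (Y < U) on D(Y)={1,2,3,5,6,7} D(U)={2,3,4,6,7}: Y {1,2,3,5,6,7}->{1,2,3,5,6}
Constraint 3 (V + Y = U) on D(V)={1,2,3,5,6,7} D(Y)={1,2,3,5,6} D(U)={2,3,4,6,7}: V {1,2,3,5,6,7}->{1,2,3,5,6}
Constraint 4 (Z < Y) on D(Z)={1,2,3,4,6,7} D(Y)={1,2,3,5,6}: Z {1,2,3,4,6,7}->{1,2,3,4}; Y {1,2,3,5,6}->{2,3,5,6}
So after all 4 constraints: D(U) = {2,3,4,6,7}

Answer: {2,3,4,6,7}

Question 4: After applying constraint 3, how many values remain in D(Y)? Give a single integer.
Answer: 5

Derivation:
Constraint 1 (Y != V) on D(Y)={1,2,3,5,6,7} D(V)={1,2,3,5,6,7}: no change
Constraint 2 (Y < U) on D(Y)={1,2,3,5,6,7} D(U)={2,3,4,6,7}: Y {1,2,3,5,6,7}->{1,2,3,5,6}
Constraint 3 (V + Y = U) on D(V)={1,2,3,5,6,7} D(Y)={1,2,3,5,6} D(U)={2,3,4,6,7}: V {1,2,3,5,6,7}->{1,2,3,5,6}
So after constraint 3: D(Y)={1,2,3,5,6}, size = 5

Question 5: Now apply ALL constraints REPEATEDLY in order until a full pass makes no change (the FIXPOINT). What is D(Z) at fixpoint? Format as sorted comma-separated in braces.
pass 0 (initial): D(Z)={1,2,3,4,6,7}
pass 1: V {1,2,3,5,6,7}->{1,2,3,5,6}; Y {1,2,3,5,6,7}->{2,3,5,6}; Z {1,2,3,4,6,7}->{1,2,3,4}
pass 2: U {2,3,4,6,7}->{3,4,6,7}; V {1,2,3,5,6}->{1,2,3,5}
pass 3: no change
Fixpoint after 3 passes: D(Z) = {1,2,3,4}

Answer: {1,2,3,4}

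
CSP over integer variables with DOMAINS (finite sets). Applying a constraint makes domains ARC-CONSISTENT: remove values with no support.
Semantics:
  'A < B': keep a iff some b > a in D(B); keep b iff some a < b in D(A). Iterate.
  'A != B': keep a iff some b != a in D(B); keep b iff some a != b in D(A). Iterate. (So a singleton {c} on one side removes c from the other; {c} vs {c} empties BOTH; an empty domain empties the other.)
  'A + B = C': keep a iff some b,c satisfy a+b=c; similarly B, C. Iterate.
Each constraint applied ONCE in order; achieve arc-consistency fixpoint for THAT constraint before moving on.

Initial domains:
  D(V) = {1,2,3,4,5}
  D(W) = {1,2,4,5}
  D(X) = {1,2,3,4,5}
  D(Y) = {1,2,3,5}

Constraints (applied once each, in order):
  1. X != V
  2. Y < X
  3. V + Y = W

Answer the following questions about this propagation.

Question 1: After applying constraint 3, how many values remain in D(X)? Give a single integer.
Answer: 4

Derivation:
Constraint 1 (X != V) on D(X)={1,2,3,4,5} D(V)={1,2,3,4,5}: no change
Constraint 2 (Y < X) on D(Y)={1,2,3,5} D(X)={1,2,3,4,5}: Y {1,2,3,5}->{1,2,3}; X {1,2,3,4,5}->{2,3,4,5}
Constraint 3 (V + Y = W) on D(V)={1,2,3,4,5} D(Y)={1,2,3} D(W)={1,2,4,5}: V {1,2,3,4,5}->{1,2,3,4}; W {1,2,4,5}->{2,4,5}
So after constraint 3: D(X)={2,3,4,5}, size = 4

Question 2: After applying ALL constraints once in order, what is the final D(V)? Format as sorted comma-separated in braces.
Answer: {1,2,3,4}

Derivation:
Constraint 1 (X != V) on D(X)={1,2,3,4,5} D(V)={1,2,3,4,5}: no change
Constraint 2 (Y < X) on D(Y)={1,2,3,5} D(X)={1,2,3,4,5}: Y {1,2,3,5}->{1,2,3}; X {1,2,3,4,5}->{2,3,4,5}
Constraint 3 (V + Y = W) on D(V)={1,2,3,4,5} D(Y)={1,2,3} D(W)={1,2,4,5}: V {1,2,3,4,5}->{1,2,3,4}; W {1,2,4,5}->{2,4,5}
So after all 3 constraints: D(V) = {1,2,3,4}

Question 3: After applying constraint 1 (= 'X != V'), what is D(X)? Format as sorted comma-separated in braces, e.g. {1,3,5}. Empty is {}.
Answer: {1,2,3,4,5}

Derivation:
Constraint 1 (X != V) on D(X)={1,2,3,4,5} D(V)={1,2,3,4,5}: no change
So after constraint 1: D(X) = {1,2,3,4,5}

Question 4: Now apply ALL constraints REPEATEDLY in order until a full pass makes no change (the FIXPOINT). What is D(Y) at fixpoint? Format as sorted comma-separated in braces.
pass 0 (initial): D(Y)={1,2,3,5}
pass 1: V {1,2,3,4,5}->{1,2,3,4}; W {1,2,4,5}->{2,4,5}; X {1,2,3,4,5}->{2,3,4,5}; Y {1,2,3,5}->{1,2,3}
pass 2: no change
Fixpoint after 2 passes: D(Y) = {1,2,3}

Answer: {1,2,3}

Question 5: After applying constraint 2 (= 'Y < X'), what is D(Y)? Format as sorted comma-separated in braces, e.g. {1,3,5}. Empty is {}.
Constraint 1 (X != V) on D(X)={1,2,3,4,5} D(V)={1,2,3,4,5}: no change
Constraint 2 (Y < X) on D(Y)={1,2,3,5} D(X)={1,2,3,4,5}: Y {1,2,3,5}->{1,2,3}; X {1,2,3,4,5}->{2,3,4,5}
So after constraint 2: D(Y) = {1,2,3}

Answer: {1,2,3}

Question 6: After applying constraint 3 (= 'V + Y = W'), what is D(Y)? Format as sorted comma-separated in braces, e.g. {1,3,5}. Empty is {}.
Answer: {1,2,3}

Derivation:
Constraint 1 (X != V) on D(X)={1,2,3,4,5} D(V)={1,2,3,4,5}: no change
Constraint 2 (Y < X) on D(Y)={1,2,3,5} D(X)={1,2,3,4,5}: Y {1,2,3,5}->{1,2,3}; X {1,2,3,4,5}->{2,3,4,5}
Constraint 3 (V + Y = W) on D(V)={1,2,3,4,5} D(Y)={1,2,3} D(W)={1,2,4,5}: V {1,2,3,4,5}->{1,2,3,4}; W {1,2,4,5}->{2,4,5}
So after constraint 3: D(Y) = {1,2,3}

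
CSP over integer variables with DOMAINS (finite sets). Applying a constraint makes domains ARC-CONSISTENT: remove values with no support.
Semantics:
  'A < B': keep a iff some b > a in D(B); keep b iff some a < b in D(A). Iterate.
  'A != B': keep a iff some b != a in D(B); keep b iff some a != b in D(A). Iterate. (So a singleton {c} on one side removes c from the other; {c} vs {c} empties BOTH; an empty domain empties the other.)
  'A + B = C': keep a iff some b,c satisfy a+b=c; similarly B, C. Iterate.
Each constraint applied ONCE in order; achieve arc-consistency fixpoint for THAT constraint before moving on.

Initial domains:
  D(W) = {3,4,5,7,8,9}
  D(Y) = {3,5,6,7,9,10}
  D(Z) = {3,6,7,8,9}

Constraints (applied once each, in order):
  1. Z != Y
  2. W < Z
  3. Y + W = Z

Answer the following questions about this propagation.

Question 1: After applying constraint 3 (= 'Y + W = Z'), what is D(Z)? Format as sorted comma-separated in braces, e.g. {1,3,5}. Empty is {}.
Constraint 1 (Z != Y) on D(Z)={3,6,7,8,9} D(Y)={3,5,6,7,9,10}: no change
Constraint 2 (W < Z) on D(W)={3,4,5,7,8,9} D(Z)={3,6,7,8,9}: W {3,4,5,7,8,9}->{3,4,5,7,8}; Z {3,6,7,8,9}->{6,7,8,9}
Constraint 3 (Y + W = Z) on D(Y)={3,5,6,7,9,10} D(W)={3,4,5,7,8} D(Z)={6,7,8,9}: Y {3,5,6,7,9,10}->{3,5,6}; W {3,4,5,7,8}->{3,4,5}
So after constraint 3: D(Z) = {6,7,8,9}

Answer: {6,7,8,9}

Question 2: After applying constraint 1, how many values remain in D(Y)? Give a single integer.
Answer: 6

Derivation:
Constraint 1 (Z != Y) on D(Z)={3,6,7,8,9} D(Y)={3,5,6,7,9,10}: no change
So after constraint 1: D(Y)={3,5,6,7,9,10}, size = 6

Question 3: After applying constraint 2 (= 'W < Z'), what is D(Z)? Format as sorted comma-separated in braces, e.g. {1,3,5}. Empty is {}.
Constraint 1 (Z != Y) on D(Z)={3,6,7,8,9} D(Y)={3,5,6,7,9,10}: no change
Constraint 2 (W < Z) on D(W)={3,4,5,7,8,9} D(Z)={3,6,7,8,9}: W {3,4,5,7,8,9}->{3,4,5,7,8}; Z {3,6,7,8,9}->{6,7,8,9}
So after constraint 2: D(Z) = {6,7,8,9}

Answer: {6,7,8,9}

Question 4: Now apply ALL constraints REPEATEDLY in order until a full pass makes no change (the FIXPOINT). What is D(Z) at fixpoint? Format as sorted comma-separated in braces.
pass 0 (initial): D(Z)={3,6,7,8,9}
pass 1: W {3,4,5,7,8,9}->{3,4,5}; Y {3,5,6,7,9,10}->{3,5,6}; Z {3,6,7,8,9}->{6,7,8,9}
pass 2: no change
Fixpoint after 2 passes: D(Z) = {6,7,8,9}

Answer: {6,7,8,9}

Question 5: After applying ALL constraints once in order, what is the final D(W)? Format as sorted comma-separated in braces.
Answer: {3,4,5}

Derivation:
Constraint 1 (Z != Y) on D(Z)={3,6,7,8,9} D(Y)={3,5,6,7,9,10}: no change
Constraint 2 (W < Z) on D(W)={3,4,5,7,8,9} D(Z)={3,6,7,8,9}: W {3,4,5,7,8,9}->{3,4,5,7,8}; Z {3,6,7,8,9}->{6,7,8,9}
Constraint 3 (Y + W = Z) on D(Y)={3,5,6,7,9,10} D(W)={3,4,5,7,8} D(Z)={6,7,8,9}: Y {3,5,6,7,9,10}->{3,5,6}; W {3,4,5,7,8}->{3,4,5}
So after all 3 constraints: D(W) = {3,4,5}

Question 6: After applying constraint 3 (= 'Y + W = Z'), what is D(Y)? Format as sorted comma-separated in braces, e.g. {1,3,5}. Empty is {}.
Constraint 1 (Z != Y) on D(Z)={3,6,7,8,9} D(Y)={3,5,6,7,9,10}: no change
Constraint 2 (W < Z) on D(W)={3,4,5,7,8,9} D(Z)={3,6,7,8,9}: W {3,4,5,7,8,9}->{3,4,5,7,8}; Z {3,6,7,8,9}->{6,7,8,9}
Constraint 3 (Y + W = Z) on D(Y)={3,5,6,7,9,10} D(W)={3,4,5,7,8} D(Z)={6,7,8,9}: Y {3,5,6,7,9,10}->{3,5,6}; W {3,4,5,7,8}->{3,4,5}
So after constraint 3: D(Y) = {3,5,6}

Answer: {3,5,6}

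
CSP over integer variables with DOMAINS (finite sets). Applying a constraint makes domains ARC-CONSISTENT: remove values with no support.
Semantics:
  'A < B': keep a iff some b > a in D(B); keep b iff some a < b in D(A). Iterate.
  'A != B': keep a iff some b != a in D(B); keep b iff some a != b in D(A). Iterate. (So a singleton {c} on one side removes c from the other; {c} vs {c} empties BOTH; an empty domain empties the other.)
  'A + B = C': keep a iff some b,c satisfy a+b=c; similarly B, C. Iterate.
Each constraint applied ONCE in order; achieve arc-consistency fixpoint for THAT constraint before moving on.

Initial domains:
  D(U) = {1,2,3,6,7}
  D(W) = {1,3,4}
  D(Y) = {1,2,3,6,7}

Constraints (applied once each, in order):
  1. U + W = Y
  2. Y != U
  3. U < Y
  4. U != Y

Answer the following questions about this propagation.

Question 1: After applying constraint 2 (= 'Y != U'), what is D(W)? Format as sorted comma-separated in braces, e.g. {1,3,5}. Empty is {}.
Constraint 1 (U + W = Y) on D(U)={1,2,3,6,7} D(W)={1,3,4} D(Y)={1,2,3,6,7}: U {1,2,3,6,7}->{1,2,3,6}; Y {1,2,3,6,7}->{2,3,6,7}
Constraint 2 (Y != U) on D(Y)={2,3,6,7} D(U)={1,2,3,6}: no change
So after constraint 2: D(W) = {1,3,4}

Answer: {1,3,4}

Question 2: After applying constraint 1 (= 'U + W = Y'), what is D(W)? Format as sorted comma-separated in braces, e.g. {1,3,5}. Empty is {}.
Answer: {1,3,4}

Derivation:
Constraint 1 (U + W = Y) on D(U)={1,2,3,6,7} D(W)={1,3,4} D(Y)={1,2,3,6,7}: U {1,2,3,6,7}->{1,2,3,6}; Y {1,2,3,6,7}->{2,3,6,7}
So after constraint 1: D(W) = {1,3,4}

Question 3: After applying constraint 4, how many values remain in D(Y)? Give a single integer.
Answer: 4

Derivation:
Constraint 1 (U + W = Y) on D(U)={1,2,3,6,7} D(W)={1,3,4} D(Y)={1,2,3,6,7}: U {1,2,3,6,7}->{1,2,3,6}; Y {1,2,3,6,7}->{2,3,6,7}
Constraint 2 (Y != U) on D(Y)={2,3,6,7} D(U)={1,2,3,6}: no change
Constraint 3 (U < Y) on D(U)={1,2,3,6} D(Y)={2,3,6,7}: no change
Constraint 4 (U != Y) on D(U)={1,2,3,6} D(Y)={2,3,6,7}: no change
So after constraint 4: D(Y)={2,3,6,7}, size = 4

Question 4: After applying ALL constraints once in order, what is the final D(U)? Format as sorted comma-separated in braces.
Constraint 1 (U + W = Y) on D(U)={1,2,3,6,7} D(W)={1,3,4} D(Y)={1,2,3,6,7}: U {1,2,3,6,7}->{1,2,3,6}; Y {1,2,3,6,7}->{2,3,6,7}
Constraint 2 (Y != U) on D(Y)={2,3,6,7} D(U)={1,2,3,6}: no change
Constraint 3 (U < Y) on D(U)={1,2,3,6} D(Y)={2,3,6,7}: no change
Constraint 4 (U != Y) on D(U)={1,2,3,6} D(Y)={2,3,6,7}: no change
So after all 4 constraints: D(U) = {1,2,3,6}

Answer: {1,2,3,6}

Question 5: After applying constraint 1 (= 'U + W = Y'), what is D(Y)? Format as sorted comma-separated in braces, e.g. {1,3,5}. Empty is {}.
Answer: {2,3,6,7}

Derivation:
Constraint 1 (U + W = Y) on D(U)={1,2,3,6,7} D(W)={1,3,4} D(Y)={1,2,3,6,7}: U {1,2,3,6,7}->{1,2,3,6}; Y {1,2,3,6,7}->{2,3,6,7}
So after constraint 1: D(Y) = {2,3,6,7}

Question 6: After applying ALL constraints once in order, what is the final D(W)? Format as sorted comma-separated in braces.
Constraint 1 (U + W = Y) on D(U)={1,2,3,6,7} D(W)={1,3,4} D(Y)={1,2,3,6,7}: U {1,2,3,6,7}->{1,2,3,6}; Y {1,2,3,6,7}->{2,3,6,7}
Constraint 2 (Y != U) on D(Y)={2,3,6,7} D(U)={1,2,3,6}: no change
Constraint 3 (U < Y) on D(U)={1,2,3,6} D(Y)={2,3,6,7}: no change
Constraint 4 (U != Y) on D(U)={1,2,3,6} D(Y)={2,3,6,7}: no change
So after all 4 constraints: D(W) = {1,3,4}

Answer: {1,3,4}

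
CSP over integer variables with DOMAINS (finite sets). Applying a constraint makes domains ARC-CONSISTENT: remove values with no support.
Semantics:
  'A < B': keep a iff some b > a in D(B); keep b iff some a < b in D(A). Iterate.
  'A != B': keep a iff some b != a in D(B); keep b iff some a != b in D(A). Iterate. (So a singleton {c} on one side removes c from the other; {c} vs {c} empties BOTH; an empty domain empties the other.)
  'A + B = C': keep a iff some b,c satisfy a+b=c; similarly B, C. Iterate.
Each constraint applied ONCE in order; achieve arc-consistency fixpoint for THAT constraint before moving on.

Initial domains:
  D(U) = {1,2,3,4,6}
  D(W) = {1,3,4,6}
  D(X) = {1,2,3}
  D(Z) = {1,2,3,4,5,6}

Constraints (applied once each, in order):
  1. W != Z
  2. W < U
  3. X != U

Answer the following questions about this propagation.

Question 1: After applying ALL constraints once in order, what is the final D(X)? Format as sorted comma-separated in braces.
Constraint 1 (W != Z) on D(W)={1,3,4,6} D(Z)={1,2,3,4,5,6}: no change
Constraint 2 (W < U) on D(W)={1,3,4,6} D(U)={1,2,3,4,6}: W {1,3,4,6}->{1,3,4}; U {1,2,3,4,6}->{2,3,4,6}
Constraint 3 (X != U) on D(X)={1,2,3} D(U)={2,3,4,6}: no change
So after all 3 constraints: D(X) = {1,2,3}

Answer: {1,2,3}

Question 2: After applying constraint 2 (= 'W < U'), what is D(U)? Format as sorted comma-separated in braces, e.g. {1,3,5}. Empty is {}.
Answer: {2,3,4,6}

Derivation:
Constraint 1 (W != Z) on D(W)={1,3,4,6} D(Z)={1,2,3,4,5,6}: no change
Constraint 2 (W < U) on D(W)={1,3,4,6} D(U)={1,2,3,4,6}: W {1,3,4,6}->{1,3,4}; U {1,2,3,4,6}->{2,3,4,6}
So after constraint 2: D(U) = {2,3,4,6}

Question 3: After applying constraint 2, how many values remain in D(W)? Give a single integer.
Answer: 3

Derivation:
Constraint 1 (W != Z) on D(W)={1,3,4,6} D(Z)={1,2,3,4,5,6}: no change
Constraint 2 (W < U) on D(W)={1,3,4,6} D(U)={1,2,3,4,6}: W {1,3,4,6}->{1,3,4}; U {1,2,3,4,6}->{2,3,4,6}
So after constraint 2: D(W)={1,3,4}, size = 3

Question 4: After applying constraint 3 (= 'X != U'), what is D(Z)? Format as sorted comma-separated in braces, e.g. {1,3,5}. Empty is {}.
Constraint 1 (W != Z) on D(W)={1,3,4,6} D(Z)={1,2,3,4,5,6}: no change
Constraint 2 (W < U) on D(W)={1,3,4,6} D(U)={1,2,3,4,6}: W {1,3,4,6}->{1,3,4}; U {1,2,3,4,6}->{2,3,4,6}
Constraint 3 (X != U) on D(X)={1,2,3} D(U)={2,3,4,6}: no change
So after constraint 3: D(Z) = {1,2,3,4,5,6}

Answer: {1,2,3,4,5,6}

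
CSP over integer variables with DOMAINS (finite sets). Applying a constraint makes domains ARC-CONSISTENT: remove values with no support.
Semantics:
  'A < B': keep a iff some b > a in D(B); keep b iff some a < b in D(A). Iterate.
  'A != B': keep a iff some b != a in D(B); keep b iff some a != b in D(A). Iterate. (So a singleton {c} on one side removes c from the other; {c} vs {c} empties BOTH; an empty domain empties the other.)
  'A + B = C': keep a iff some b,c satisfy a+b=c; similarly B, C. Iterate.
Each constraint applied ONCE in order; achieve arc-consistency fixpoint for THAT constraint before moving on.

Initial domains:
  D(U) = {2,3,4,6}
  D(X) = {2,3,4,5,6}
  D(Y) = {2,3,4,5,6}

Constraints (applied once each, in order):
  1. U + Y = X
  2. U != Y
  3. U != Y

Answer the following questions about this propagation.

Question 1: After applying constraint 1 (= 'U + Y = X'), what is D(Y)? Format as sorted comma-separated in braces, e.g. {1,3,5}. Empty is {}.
Constraint 1 (U + Y = X) on D(U)={2,3,4,6} D(Y)={2,3,4,5,6} D(X)={2,3,4,5,6}: U {2,3,4,6}->{2,3,4}; Y {2,3,4,5,6}->{2,3,4}; X {2,3,4,5,6}->{4,5,6}
So after constraint 1: D(Y) = {2,3,4}

Answer: {2,3,4}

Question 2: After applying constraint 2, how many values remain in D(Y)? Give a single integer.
Answer: 3

Derivation:
Constraint 1 (U + Y = X) on D(U)={2,3,4,6} D(Y)={2,3,4,5,6} D(X)={2,3,4,5,6}: U {2,3,4,6}->{2,3,4}; Y {2,3,4,5,6}->{2,3,4}; X {2,3,4,5,6}->{4,5,6}
Constraint 2 (U != Y) on D(U)={2,3,4} D(Y)={2,3,4}: no change
So after constraint 2: D(Y)={2,3,4}, size = 3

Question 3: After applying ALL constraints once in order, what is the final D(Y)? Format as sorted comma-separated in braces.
Constraint 1 (U + Y = X) on D(U)={2,3,4,6} D(Y)={2,3,4,5,6} D(X)={2,3,4,5,6}: U {2,3,4,6}->{2,3,4}; Y {2,3,4,5,6}->{2,3,4}; X {2,3,4,5,6}->{4,5,6}
Constraint 2 (U != Y) on D(U)={2,3,4} D(Y)={2,3,4}: no change
Constraint 3 (U != Y) on D(U)={2,3,4} D(Y)={2,3,4}: no change
So after all 3 constraints: D(Y) = {2,3,4}

Answer: {2,3,4}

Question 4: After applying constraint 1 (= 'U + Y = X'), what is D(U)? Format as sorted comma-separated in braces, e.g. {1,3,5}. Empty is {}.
Answer: {2,3,4}

Derivation:
Constraint 1 (U + Y = X) on D(U)={2,3,4,6} D(Y)={2,3,4,5,6} D(X)={2,3,4,5,6}: U {2,3,4,6}->{2,3,4}; Y {2,3,4,5,6}->{2,3,4}; X {2,3,4,5,6}->{4,5,6}
So after constraint 1: D(U) = {2,3,4}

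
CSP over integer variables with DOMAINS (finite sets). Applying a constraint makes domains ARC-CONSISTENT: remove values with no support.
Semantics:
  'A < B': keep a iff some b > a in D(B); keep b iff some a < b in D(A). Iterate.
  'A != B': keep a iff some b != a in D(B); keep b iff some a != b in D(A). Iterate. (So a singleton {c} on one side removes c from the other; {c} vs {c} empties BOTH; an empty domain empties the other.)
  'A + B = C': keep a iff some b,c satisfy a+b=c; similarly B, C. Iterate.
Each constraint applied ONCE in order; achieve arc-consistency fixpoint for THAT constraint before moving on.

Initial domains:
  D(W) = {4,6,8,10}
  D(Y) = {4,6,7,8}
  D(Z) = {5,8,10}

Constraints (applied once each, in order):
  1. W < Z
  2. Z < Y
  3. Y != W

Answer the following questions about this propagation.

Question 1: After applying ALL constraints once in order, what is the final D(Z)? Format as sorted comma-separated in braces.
Constraint 1 (W < Z) on D(W)={4,6,8,10} D(Z)={5,8,10}: W {4,6,8,10}->{4,6,8}
Constraint 2 (Z < Y) on D(Z)={5,8,10} D(Y)={4,6,7,8}: Z {5,8,10}->{5}; Y {4,6,7,8}->{6,7,8}
Constraint 3 (Y != W) on D(Y)={6,7,8} D(W)={4,6,8}: no change
So after all 3 constraints: D(Z) = {5}

Answer: {5}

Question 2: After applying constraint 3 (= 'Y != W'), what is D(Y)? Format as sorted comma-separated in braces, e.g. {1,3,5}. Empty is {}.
Constraint 1 (W < Z) on D(W)={4,6,8,10} D(Z)={5,8,10}: W {4,6,8,10}->{4,6,8}
Constraint 2 (Z < Y) on D(Z)={5,8,10} D(Y)={4,6,7,8}: Z {5,8,10}->{5}; Y {4,6,7,8}->{6,7,8}
Constraint 3 (Y != W) on D(Y)={6,7,8} D(W)={4,6,8}: no change
So after constraint 3: D(Y) = {6,7,8}

Answer: {6,7,8}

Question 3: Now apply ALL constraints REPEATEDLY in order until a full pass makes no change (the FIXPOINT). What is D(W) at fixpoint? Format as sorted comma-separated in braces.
pass 0 (initial): D(W)={4,6,8,10}
pass 1: W {4,6,8,10}->{4,6,8}; Y {4,6,7,8}->{6,7,8}; Z {5,8,10}->{5}
pass 2: W {4,6,8}->{4}
pass 3: no change
Fixpoint after 3 passes: D(W) = {4}

Answer: {4}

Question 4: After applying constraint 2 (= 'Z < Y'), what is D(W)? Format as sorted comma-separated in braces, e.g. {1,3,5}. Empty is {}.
Constraint 1 (W < Z) on D(W)={4,6,8,10} D(Z)={5,8,10}: W {4,6,8,10}->{4,6,8}
Constraint 2 (Z < Y) on D(Z)={5,8,10} D(Y)={4,6,7,8}: Z {5,8,10}->{5}; Y {4,6,7,8}->{6,7,8}
So after constraint 2: D(W) = {4,6,8}

Answer: {4,6,8}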